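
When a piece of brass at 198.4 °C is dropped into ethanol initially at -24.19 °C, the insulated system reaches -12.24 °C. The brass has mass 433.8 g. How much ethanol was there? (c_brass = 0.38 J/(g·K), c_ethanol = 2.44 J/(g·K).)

m ≈ 1190 g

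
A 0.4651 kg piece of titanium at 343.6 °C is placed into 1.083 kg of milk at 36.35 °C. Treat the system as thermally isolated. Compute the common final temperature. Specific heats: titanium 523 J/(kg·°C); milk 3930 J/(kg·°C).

T_f ≈ 53.0 °C

Energy conservation, ΣQ = 0:
0.4651×523×(T − 343.6) + 1.083×3930×(T − 36.35) = 0
(243.25 + 4256.2) T = 243.25×343.6 + 4256.2×36.35
T = 238292 / 4499.4 = 53 °C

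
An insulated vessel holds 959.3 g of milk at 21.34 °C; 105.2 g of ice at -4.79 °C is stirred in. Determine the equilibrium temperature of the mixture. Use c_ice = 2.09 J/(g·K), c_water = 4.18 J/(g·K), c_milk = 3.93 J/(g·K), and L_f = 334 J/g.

T_f ≈ 10.5 °C

Heat gained plus heat lost sum to zero:
ice -4.79→0 °C: 105.2×2.09×4.79 = 1053.2
  latent heat to melt: 105.2×334 = 35137
  warm the meltwater: 439.74 T
  milk cools: 959.3×3.93×(T − 21.34) = 3770(T − 21.34)
4209.8 T = 80453 − 36190 = 44263
T ≈ 10.51 °C (positive, so assuming full melt was valid).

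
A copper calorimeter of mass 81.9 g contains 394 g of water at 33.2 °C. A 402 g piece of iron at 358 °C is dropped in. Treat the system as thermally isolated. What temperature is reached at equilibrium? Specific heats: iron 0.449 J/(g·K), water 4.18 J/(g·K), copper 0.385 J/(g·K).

T_f ≈ 64.7 °C

Net heat exchanged in the isolated system is zero:
402·0.449·(T − 358) + 394·4.18·(T − 33.2) + 81.9·0.385·(T − 33.2) = 0
1858.9 T = 120343
T ≈ 64.74 °C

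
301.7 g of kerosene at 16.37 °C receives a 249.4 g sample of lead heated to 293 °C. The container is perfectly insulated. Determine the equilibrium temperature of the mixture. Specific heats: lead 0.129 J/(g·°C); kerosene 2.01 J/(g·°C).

T_f ≈ 30.3 °C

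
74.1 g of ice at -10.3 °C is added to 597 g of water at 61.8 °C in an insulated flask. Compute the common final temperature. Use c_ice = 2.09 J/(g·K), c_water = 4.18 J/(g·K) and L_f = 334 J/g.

T_f ≈ 45.6 °C

Conservation of energy gives ΣQ = 0:
warm ice to 0 °C: 74.1·2.09·(0 − (-10.3)) = 1595.2; fusion: m_ice L_f = 74.1·334 = 24749; warm the meltwater: 309.74 T; water cools: 597·4.18·(T − 61.8) = 2495.5(T − 61.8)
2805.2 T = 154219 − 26345 = 127875
T ≈ 45.58 °C. Since T > 0 °C, the all-ice-melts assumption holds.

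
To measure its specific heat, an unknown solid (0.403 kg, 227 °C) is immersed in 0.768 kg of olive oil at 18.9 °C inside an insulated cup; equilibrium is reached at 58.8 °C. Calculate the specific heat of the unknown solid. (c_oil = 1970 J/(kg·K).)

Taking heat into each body as positive, Σ m c ΔT = 0:
0.403×c×(58.8 − 227) + 0.768×1970×(58.8 − 18.9) = 0
-67.78 c = -60367
c = -60367/-67.78 ≈ 890.6 J/(kg·K)

c ≈ 891 J/(kg·K)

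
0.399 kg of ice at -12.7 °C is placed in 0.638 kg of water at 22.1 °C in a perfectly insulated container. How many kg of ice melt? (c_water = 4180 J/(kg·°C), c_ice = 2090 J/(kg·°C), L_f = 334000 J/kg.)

m_melted ≈ 0.145 kg

Heat available from the water dropping to 0 °C: 0.638×4180×22.1 = 58937 J.
Of that, 0.399×2090×12.7 = 10591 J goes to bring the ice to 0 °C, leaving 48347 J.
To melt every bit of ice: 0.399×334000 = 133266 J.
48347 J < 133266 J, so only part of the ice melts and the system sits at 0 °C.
Mass melted = 48347/334000 ≈ 0.1448 kg.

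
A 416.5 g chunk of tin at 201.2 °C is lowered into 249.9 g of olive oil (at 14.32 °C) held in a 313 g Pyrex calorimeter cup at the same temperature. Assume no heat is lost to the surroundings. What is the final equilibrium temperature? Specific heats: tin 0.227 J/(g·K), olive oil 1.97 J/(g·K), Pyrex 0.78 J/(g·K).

T_f ≈ 35.6 °C

Setting the total heat transfer to zero:
416.5·0.227·(T − 201.2) + 249.9·1.97·(T − 14.32) + 313·0.78·(T − 14.32) = 0
94.55(T − 201.2) + 492.3(T − 14.32) + 244.14(T − 14.32) = 0
(94.55 + 492.3 + 244.14) T = 94.55·201.2 + 492.3·14.32 + 244.14·14.32
T ≈ 35.58 °C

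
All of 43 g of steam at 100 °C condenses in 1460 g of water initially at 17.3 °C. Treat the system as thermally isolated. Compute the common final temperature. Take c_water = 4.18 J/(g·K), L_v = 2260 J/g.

T_f ≈ 35.1 °C

Net heat exchanged in the isolated system is zero:
condense steam: −43·2260 = −97180
  condensed water 100 °C→T: 179.74(T − 100)
  water warms: 1460·4.18·(T − 17.3) = 6102.8(T − 17.3)
6282.5 T = 97180 + 17974 + 105578 = 220732
T ≈ 35.13 °C (< 100 °C, so full condensation is consistent).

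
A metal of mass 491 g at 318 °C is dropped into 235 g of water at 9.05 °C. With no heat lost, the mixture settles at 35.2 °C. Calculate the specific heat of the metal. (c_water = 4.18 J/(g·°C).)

c ≈ 0.185 J/(g·°C)

Taking heat into each body as positive, Σ m c ΔT = 0:
491×c×(35.2 − 318) + 235×4.18×(35.2 − 9.05) = 0
-138855 c = -25687
c = -25687/-138855 ≈ 0.185 J/(g·°C)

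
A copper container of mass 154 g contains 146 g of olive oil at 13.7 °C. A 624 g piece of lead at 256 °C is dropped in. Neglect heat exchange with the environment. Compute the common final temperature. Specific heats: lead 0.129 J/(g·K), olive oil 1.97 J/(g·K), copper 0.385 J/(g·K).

Setting the total heat transfer to zero:
624*0.129*(T − 256) + 146*1.97*(T − 13.7) + 154*0.385*(T − 13.7) = 0
80.5(T − 256) + 287.62(T − 13.7) + 59.29(T − 13.7) = 0
(80.5 + 287.62 + 59.29) T = 80.5*256 + 287.62*13.7 + 59.29*13.7
T ≈ 59.33 °C

T_f ≈ 59.3 °C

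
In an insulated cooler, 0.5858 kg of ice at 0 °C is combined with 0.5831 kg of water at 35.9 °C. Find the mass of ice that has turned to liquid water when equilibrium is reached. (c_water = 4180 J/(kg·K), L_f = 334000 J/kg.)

m_melted ≈ 0.262 kg

Water can give up m c ΔT = 0.5831×4180×35.9 = 87501 J before reaching 0 °C.
Fully melting the ice requires m_ice L_f = 0.5858×334000 = 195657 J.
Since 87501 < 195657 J, not all the ice melts; equilibrium is at 0 °C.
m_melt = 87501 / L_f = 0.262 kg.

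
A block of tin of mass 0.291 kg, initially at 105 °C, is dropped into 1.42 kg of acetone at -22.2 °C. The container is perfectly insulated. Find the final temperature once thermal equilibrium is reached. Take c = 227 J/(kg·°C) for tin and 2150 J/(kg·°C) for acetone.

T_f ≈ -19.5 °C

Heat lost by the tin equals heat gained by the acetone:
0.291×227×(105 − T) = 1.42×2150×(T − (-22.2))
66.06(105 − T) = 3053(T − (-22.2))
3119.1 T = -60841  ⇒  T ≈ -19.51 °C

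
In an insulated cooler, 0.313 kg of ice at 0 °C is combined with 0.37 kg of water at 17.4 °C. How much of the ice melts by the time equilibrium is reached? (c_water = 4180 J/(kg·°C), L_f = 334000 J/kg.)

m_melted ≈ 0.0806 kg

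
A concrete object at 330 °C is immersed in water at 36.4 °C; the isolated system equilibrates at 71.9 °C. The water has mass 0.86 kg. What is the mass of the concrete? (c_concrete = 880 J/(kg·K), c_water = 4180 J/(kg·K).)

Heat lost by the concrete = heat gained by the water:
m·880·(330 − 71.9) = 0.86·4180·(71.9 − 36.4)
227128 m = 127615  ⇒  m ≈ 0.5619 kg

m ≈ 0.562 kg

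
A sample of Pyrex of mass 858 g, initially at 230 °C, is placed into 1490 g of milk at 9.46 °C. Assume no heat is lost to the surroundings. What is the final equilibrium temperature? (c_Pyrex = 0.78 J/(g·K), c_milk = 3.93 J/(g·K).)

T_f ≈ 32.1 °C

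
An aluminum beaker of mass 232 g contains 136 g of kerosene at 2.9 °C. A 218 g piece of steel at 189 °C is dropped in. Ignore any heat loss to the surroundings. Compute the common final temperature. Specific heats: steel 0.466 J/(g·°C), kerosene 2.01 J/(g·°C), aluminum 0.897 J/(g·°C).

T_f ≈ 35.3 °C

With ΣQ=0 the equilibrium temperature is the m·c-weighted mean:
T_f = (101.59·189 + 273.36·2.9 + 208.1·2.9) / (101.59 + 273.36 + 208.1)
    = 20596 / 583.05 ≈ 35.33 °C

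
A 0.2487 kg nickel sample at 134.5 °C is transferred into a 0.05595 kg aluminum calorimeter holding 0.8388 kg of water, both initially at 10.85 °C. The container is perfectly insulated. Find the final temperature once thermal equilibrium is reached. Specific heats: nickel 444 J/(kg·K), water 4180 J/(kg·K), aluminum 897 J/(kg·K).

Let T be the final temperature. ΣQ_i = 0:
0.2487*444*(T − 134.5) + 0.8388*4180*(T − 10.85) + 0.05595*897*(T − 10.85) = 0
110.42(T − 134.5) + 3506.2(T − 10.85) + 50.19(T − 10.85) = 0
3666.8 T = 53438
T = 53438/3666.8 ≈ 14.57 °C

T_f ≈ 14.6 °C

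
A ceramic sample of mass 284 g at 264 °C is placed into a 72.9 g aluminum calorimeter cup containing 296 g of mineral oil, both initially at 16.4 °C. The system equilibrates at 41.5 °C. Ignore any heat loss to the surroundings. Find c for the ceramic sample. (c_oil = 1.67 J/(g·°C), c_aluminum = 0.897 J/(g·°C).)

Net heat exchanged in the isolated system is zero:
284·c·(41.5 − 264) + 296·1.67·(41.5 − 16.4) + 72.9·0.897·(41.5 − 16.4) = 0
-63190 c = -14049
c = -14049/-63190 ≈ 0.2223 J/(g·°C)

c ≈ 0.222 J/(g·°C)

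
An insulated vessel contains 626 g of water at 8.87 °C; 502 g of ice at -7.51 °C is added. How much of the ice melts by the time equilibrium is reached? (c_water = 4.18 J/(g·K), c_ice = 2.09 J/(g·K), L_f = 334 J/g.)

Water can give up m c ΔT = 626·4.18·8.87 = 23210 J before reaching 0 °C.
Warming the ice to 0 °C takes 502·2.09·7.51 = 7879.3 J, leaving 15331 J for melting.
To melt every bit of ice: 502·334 = 167668 J.
Since 15331 < 167668 J, not all the ice melts; equilibrium is at 0 °C.
m_melt = 15331 / L_f = 45.9 g.

m_melted ≈ 45.9 g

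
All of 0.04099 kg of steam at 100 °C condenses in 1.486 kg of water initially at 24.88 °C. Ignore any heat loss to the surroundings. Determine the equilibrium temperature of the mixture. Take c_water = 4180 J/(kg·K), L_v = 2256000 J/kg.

Energy balance with sensible and latent terms:
steam→water at 100 °C releases m L_v = 0.04099×2256000 = 92473; condensed water 100 °C→T: 171.34(T − 100); original water: 6211.5(T − 24.88)
6382.8 T = 92473 + 17134 + 154542 = 264149
T ≈ 41.38 °C — below 100 °C, confirming all the steam condensed.

T_f ≈ 41.4 °C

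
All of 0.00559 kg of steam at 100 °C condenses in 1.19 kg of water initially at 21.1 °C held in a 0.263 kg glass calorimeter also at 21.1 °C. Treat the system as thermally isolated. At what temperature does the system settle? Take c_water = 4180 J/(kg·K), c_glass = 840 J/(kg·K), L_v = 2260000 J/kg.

T_f ≈ 23.9 °C

Energy conservation, ΣQ = 0:
steam→water at 100 °C releases m L_v = 0.00559×2260000 = 12633
  condensate cools 100→T: 0.00559×4180×(T − 100) = 23.37(T − 100)
  water warms: 1.19×4180×(T − 21.1) = 4974.2(T − 21.1)
  glass cup: 0.263×840×(T − 21.1) = 220.92(T − 21.1)
5218.5 T = 12633 + 2336.6 + 109617 = 124587
T ≈ 23.87 °C, under the boiling point, so the assumption holds.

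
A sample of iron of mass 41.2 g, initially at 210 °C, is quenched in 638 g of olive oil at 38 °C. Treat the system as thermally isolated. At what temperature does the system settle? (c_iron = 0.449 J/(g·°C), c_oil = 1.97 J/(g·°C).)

T_f ≈ 40.5 °C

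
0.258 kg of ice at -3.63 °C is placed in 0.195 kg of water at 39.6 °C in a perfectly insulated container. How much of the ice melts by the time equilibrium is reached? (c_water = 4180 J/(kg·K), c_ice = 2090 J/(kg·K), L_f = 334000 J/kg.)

m_melted ≈ 0.0908 kg

Cooling the water to 0 °C releases 0.195·4180·39.6 = 32278 J.
Of that, 0.258·2090·3.63 = 1957.4 J goes to bring the ice to 0 °C, leaving 30321 J.
To melt every bit of ice: 0.258·334000 = 86172 J.
Since 30321 < 86172 J, not all the ice melts; equilibrium is at 0 °C.
m_melt = 30321 / L_f = 0.09078 kg.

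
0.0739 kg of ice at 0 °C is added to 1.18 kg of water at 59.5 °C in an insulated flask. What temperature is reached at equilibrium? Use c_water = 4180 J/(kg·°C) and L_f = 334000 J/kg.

T_f ≈ 51.3 °C

Conservation of energy gives ΣQ = 0:
fusion: m_ice L_f = 0.0739·334000 = 24683; meltwater 0→T: 0.0739·4180·T = 308.9 T; water: 4932.4(T − 59.5)
5241.3 T = 293478 − 24683 = 268795
T ≈ 51.28 °C. Since T > 0 °C, the all-ice-melts assumption holds.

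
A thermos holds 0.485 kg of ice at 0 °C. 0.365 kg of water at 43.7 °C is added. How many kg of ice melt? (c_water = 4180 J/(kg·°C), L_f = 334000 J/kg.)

m_melted ≈ 0.2 kg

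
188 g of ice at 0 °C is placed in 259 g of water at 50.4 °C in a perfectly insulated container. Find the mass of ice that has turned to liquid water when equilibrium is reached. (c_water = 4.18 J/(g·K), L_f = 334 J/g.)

m_melted ≈ 163 g

Cooling the water to 0 °C releases 259×4.18×50.4 = 54564 J.
Melting all 188 g of ice would need 188×334 = 62792 J.
Since 54564 < 62792 J, not all the ice melts; equilibrium is at 0 °C.
m_melted×334 = 54564  ⇒  m_melted ≈ 163.4 g.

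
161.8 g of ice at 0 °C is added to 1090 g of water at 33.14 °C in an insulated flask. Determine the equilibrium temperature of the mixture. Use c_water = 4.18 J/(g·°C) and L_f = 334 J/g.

T_f ≈ 18.5 °C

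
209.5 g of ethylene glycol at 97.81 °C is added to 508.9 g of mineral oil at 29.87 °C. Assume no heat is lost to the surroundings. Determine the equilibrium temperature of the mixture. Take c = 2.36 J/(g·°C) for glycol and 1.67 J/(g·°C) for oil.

T_f ≈ 54.9 °C

|Q_glycol| = |Q_oil|:
209.5×2.36×(97.81 − T) = 508.9×1.67×(T − 29.87)
494.42(97.81 − T) = 849.86(T − 29.87)
1344.3 T = 73745  ⇒  T ≈ 54.86 °C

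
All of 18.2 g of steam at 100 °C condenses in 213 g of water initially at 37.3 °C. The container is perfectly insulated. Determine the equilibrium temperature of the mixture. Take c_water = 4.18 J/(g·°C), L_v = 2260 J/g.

Taking heat into each body as positive, Σ m c ΔT = 0:
steam→water at 100 °C releases m L_v = 18.2·2260 = 41132; condensate cools 100→T: 18.2·4.18·(T − 100) = 76.08(T − 100); water warms: 213·4.18·(T − 37.3) = 890.34(T − 37.3)
966.42 T = 41132 + 7607.6 + 33210 = 81949
T ≈ 84.80 °C, under the boiling point, so the assumption holds.

T_f ≈ 84.8 °C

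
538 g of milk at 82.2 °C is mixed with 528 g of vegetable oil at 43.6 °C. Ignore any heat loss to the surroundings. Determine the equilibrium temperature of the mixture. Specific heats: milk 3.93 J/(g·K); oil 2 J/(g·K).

|Q_milk| = |Q_oil|:
538·3.93·(82.2 − T) = 528·2·(T − 43.6)
2114.3(82.2 − T) = 1056(T − 43.6)
3170.3 T = 219840  ⇒  T ≈ 69.34 °C

T_f ≈ 69.3 °C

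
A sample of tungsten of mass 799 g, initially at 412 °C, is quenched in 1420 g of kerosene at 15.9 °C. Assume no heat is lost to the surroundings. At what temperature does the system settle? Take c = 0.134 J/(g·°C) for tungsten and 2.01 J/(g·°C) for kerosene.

T_f ≈ 30.2 °C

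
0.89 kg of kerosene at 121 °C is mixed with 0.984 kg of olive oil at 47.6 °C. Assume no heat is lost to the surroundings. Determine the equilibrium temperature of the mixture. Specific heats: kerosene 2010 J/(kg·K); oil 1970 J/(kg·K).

Net heat exchanged in the isolated system is zero:
0.89·2010·(T − 121) + 0.984·1970·(T − 47.6) = 0
1788.9(T − 121) + 1938.5(T − 47.6) = 0
3727.4 T = 308729
T ≈ 82.83 °C

T_f ≈ 82.8 °C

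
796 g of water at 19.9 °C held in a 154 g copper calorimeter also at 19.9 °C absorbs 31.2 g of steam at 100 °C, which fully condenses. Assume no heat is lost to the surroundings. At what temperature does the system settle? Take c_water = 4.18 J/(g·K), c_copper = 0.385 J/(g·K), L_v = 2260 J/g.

Energy balance with sensible and latent terms:
steam→water at 100 °C releases m L_v = 31.2·2260 = 70512
  condensate cools 100→T: 31.2·4.18·(T − 100) = 130.42(T − 100)
  original water: 3327.3(T − 19.9)
  copper cup: 154·0.385·(T − 19.9) = 59.29(T − 19.9)
3517 T = 70512 + 13042 + 67393 = 150946
T ≈ 42.92 °C (< 100 °C, so full condensation is consistent).

T_f ≈ 42.9 °C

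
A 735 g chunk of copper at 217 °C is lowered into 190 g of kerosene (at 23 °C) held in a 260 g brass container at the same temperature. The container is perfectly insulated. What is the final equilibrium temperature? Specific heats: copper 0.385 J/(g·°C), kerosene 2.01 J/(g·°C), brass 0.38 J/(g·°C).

T_f ≈ 94.9 °C

Energy conservation, ΣQ = 0:
735×0.385×(T − 217) + 190×2.01×(T − 23) + 260×0.38×(T − 23) = 0
282.98(T − 217) + 381.9(T − 23) + 98.8(T − 23) = 0
763.67 T = 72462
T = 72462/763.67 ≈ 94.89 °C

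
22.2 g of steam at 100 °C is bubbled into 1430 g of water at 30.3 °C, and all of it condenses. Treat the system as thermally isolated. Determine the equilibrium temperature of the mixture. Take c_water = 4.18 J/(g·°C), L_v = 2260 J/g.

T_f ≈ 39.6 °C

Taking heat into each body as positive, Σ m c ΔT = 0:
steam→water at 100 °C releases m L_v = 22.2×2260 = 50172; condensed water 100 °C→T: 92.8(T − 100); water warms: 1430×4.18×(T − 30.3) = 5977.4(T − 30.3)
6070.2 T = 50172 + 9279.6 + 181115 = 240567
T ≈ 39.63 °C (< 100 °C, so full condensation is consistent).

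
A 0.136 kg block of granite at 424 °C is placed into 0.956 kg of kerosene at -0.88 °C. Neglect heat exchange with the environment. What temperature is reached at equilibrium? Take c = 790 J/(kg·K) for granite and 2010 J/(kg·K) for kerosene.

T_f ≈ 21.6 °C

Taking heat into each body as positive, Σ m c ΔT = 0:
0.136·790·(T − 424) + 0.956·2010·(T − (-0.88)) = 0
107.44(T − 424) + 1921.6(T − (-0.88)) = 0
2029 T = 43864
T = 43864/2029 ≈ 21.62 °C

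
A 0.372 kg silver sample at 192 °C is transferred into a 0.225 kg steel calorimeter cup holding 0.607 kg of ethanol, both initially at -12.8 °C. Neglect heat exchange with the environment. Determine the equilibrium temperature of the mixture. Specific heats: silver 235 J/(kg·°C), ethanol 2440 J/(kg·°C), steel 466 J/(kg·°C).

T_f ≈ -2.1 °C

Energy conservation, ΣQ = 0:
0.372·235·(T − 192) + 0.607·2440·(T − (-12.8)) + 0.225·466·(T − (-12.8)) = 0
87.42(T − 192) + 1481.1(T − (-12.8)) + 104.85(T − (-12.8)) = 0
(87.42 + 1481.1 + 104.85) T = 87.42·192 + 1481.1·(-12.8) + 104.85·(-12.8)
T ≈ -2.10 °C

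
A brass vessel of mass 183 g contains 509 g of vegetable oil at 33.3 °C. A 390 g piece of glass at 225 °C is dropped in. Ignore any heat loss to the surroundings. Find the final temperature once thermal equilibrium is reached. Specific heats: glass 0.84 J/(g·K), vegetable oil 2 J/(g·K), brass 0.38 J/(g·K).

T_f ≈ 77.7 °C

Conservation of energy gives ΣQ = 0:
390·0.84·(T − 225) + 509·2·(T − 33.3) + 183·0.38·(T − 33.3) = 0
327.6(T − 225) + 1018(T − 33.3) + 69.54(T − 33.3) = 0
(327.6 + 1018 + 69.54) T = 327.6·225 + 1018·33.3 + 69.54·33.3
T = 109925/1415.1 ≈ 77.68 °C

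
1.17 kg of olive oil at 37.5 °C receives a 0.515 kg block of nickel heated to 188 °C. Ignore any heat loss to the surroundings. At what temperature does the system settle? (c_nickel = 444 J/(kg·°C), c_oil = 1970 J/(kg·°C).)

T_f is the heat-capacity-weighted average of the initial temperatures:
T_f = (228.66*188 + 2304.9*37.5) / (228.66 + 2304.9)
    = 129422 / 2533.6 ≈ 51.08 °C

T_f ≈ 51.1 °C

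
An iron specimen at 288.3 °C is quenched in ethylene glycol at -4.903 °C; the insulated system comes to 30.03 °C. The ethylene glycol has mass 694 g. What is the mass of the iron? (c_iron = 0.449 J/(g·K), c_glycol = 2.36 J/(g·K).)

Conservation of energy gives ΣQ = 0:
m·0.449·(30.03 − 288.3) + 694·2.36·(30.03 − (-4.903)) = 0
-115.96 m = -57215
m = -57215/-115.96 ≈ 493.4 g

m ≈ 493 g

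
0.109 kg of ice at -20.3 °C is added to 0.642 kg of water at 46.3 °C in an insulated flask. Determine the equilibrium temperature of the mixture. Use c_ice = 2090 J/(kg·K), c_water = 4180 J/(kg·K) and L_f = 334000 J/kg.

Let T be the final temperature. ΣQ_i = 0:
ice -20.3→0 °C: 0.109·2090·20.3 = 4624.5; melt ice: 0.109·334000 = 36406; warm the meltwater: 455.62 T; water: 2683.6(T − 46.3)
3139.2 T = 124249 − 41031 = 83218
T ≈ 26.51 °C. Since T > 0 °C, the all-ice-melts assumption holds.

T_f ≈ 26.5 °C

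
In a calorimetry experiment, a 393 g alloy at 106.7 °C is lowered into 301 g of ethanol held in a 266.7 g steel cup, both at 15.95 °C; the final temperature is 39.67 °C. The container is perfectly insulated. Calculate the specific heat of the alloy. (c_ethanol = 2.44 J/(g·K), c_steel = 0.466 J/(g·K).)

Let T be the final temperature. ΣQ_i = 0:
393·c·(39.67 − 106.7) + 301·2.44·(39.67 − 15.95) + 266.7·0.466·(39.67 − 15.95) = 0
-26343 c = -20369
c = -20369/-26343 ≈ 0.7732 J/(g·K)

c ≈ 0.773 J/(g·K)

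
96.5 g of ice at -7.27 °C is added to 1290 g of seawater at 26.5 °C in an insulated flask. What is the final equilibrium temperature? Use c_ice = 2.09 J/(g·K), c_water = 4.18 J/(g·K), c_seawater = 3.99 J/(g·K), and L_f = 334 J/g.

Setting the total heat transfer to zero:
ice -7.27→0 °C: 96.5×2.09×7.27 = 1466.2; fusion: m_ice L_f = 96.5×334 = 32231; meltwater 0→T: 96.5×4.18×T = 403.37 T; seawater: 5147.1(T − 26.5)
5550.5 T = 136398 − 33697 = 102701
T ≈ 18.50 °C (positive, so assuming full melt was valid).

T_f ≈ 18.5 °C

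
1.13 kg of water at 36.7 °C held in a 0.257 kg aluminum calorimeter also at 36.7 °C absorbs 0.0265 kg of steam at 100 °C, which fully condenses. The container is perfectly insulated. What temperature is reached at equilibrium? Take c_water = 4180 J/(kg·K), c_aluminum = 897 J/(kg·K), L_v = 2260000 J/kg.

Heat gained plus heat lost sum to zero:
condense steam: −0.0265×2260000 = −59890; condensed water 100 °C→T: 110.77(T − 100); water warms: 1.13×4180×(T − 36.7) = 4723.4(T − 36.7); cup: 230.53(T − 36.7)
5064.7 T = 59890 + 11077 + 181809 = 252776
T ≈ 49.91 °C (< 100 °C, so full condensation is consistent).

T_f ≈ 49.9 °C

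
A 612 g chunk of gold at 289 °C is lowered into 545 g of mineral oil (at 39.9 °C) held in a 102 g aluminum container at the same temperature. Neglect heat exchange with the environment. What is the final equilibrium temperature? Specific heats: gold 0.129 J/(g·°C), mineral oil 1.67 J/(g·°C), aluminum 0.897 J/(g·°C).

T_f ≈ 58.1 °C

Net heat exchanged in the isolated system is zero:
612*0.129*(T − 289) + 545*1.67*(T − 39.9) + 102*0.897*(T − 39.9) = 0
78.95(T − 289) + 910.15(T − 39.9) + 91.49(T − 39.9) = 0
(78.95 + 910.15 + 91.49) T = 78.95*289 + 910.15*39.9 + 91.49*39.9
T = 62782/1080.6 ≈ 58.10 °C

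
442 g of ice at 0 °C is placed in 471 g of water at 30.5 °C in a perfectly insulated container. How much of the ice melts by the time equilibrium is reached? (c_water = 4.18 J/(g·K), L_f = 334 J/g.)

Heat available from the water dropping to 0 °C: 471×4.18×30.5 = 60048 J.
Melting all 442 g of ice would need 442×334 = 147628 J.
Since 60048 < 147628 J, not all the ice melts; equilibrium is at 0 °C.
m_melt = 60048 / L_f = 179.8 g.

m_melted ≈ 180 g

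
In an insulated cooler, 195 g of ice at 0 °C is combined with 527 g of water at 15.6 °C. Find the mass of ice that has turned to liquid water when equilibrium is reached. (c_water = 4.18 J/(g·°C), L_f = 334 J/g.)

Heat available from the water dropping to 0 °C: 527×4.18×15.6 = 34365 J.
Fully melting the ice requires m_ice L_f = 195×334 = 65130 J.
Since 34365 < 65130 J, not all the ice melts; equilibrium is at 0 °C.
Mass melted = 34365/334 ≈ 102.9 g.

m_melted ≈ 103 g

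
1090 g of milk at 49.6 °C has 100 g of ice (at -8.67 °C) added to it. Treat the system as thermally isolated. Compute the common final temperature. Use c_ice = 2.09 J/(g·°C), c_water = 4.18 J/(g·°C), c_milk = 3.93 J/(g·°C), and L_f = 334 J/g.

T_f ≈ 37.7 °C

Energy balance with sensible and latent terms:
ice -8.67→0 °C: 100×2.09×8.67 = 1812
  fusion: m_ice L_f = 100×334 = 33400
  meltwater 0→T: 100×4.18×T = 418 T
  milk: 4283.7(T − 49.6)
4701.7 T = 212472 − 35212 = 177259
T ≈ 37.70 °C — above 0 °C, consistent with complete melting.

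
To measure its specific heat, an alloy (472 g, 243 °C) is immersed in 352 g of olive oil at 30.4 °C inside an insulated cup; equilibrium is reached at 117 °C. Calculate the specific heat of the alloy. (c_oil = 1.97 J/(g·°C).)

Net heat exchanged in the isolated system is zero:
472×c×(117 − 243) + 352×1.97×(117 − 30.4) = 0
-59472 c = -60052
c = -60052/-59472 ≈ 1.01 J/(g·°C)

c ≈ 1.01 J/(g·°C)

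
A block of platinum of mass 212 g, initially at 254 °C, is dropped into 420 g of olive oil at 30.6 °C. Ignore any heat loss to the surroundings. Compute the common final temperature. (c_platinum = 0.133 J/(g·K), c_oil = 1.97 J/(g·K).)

|Q_platinum| = |Q_oil|:
212×0.133×(254 − T) = 420×1.97×(T − 30.6)
28.2(254 − T) = 827.4(T − 30.6)
855.6 T = 32480  ⇒  T ≈ 37.96 °C

T_f ≈ 38.0 °C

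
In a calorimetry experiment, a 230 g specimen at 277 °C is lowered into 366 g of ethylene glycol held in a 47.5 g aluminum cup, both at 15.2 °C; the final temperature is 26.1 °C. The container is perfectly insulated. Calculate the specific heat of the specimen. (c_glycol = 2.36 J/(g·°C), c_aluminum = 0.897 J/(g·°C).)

Taking heat into each body as positive, Σ m c ΔT = 0:
230·c·(26.1 − 277) + 366·2.36·(26.1 − 15.2) + 47.5·0.897·(26.1 − 15.2) = 0
-57707 c = -9879.4
c = -9879.4/-57707 ≈ 0.1712 J/(g·°C)

c ≈ 0.171 J/(g·°C)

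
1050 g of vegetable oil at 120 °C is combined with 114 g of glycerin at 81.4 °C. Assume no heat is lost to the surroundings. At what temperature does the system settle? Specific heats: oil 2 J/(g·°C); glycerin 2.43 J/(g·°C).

T_f ≈ 115.5 °C

Setting the total heat transfer to zero:
1050·2·(T − 120) + 114·2.43·(T − 81.4) = 0
2377 T = 274549
T ≈ 115.50 °C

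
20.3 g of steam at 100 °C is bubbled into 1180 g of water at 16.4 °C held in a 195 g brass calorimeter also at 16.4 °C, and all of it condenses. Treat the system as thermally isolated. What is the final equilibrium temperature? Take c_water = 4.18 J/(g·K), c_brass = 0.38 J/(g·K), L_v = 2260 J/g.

Energy balance with sensible and latent terms:
condense steam: −20.3·2260 = −45878; condensate cools 100→T: 20.3·4.18·(T − 100) = 84.85(T − 100); water warms: 1180·4.18·(T − 16.4) = 4932.4(T − 16.4); cup: 74.1(T − 16.4)
5091.4 T = 45878 + 8485.4 + 82107 = 136470
T ≈ 26.80 °C — below 100 °C, confirming all the steam condensed.

T_f ≈ 26.8 °C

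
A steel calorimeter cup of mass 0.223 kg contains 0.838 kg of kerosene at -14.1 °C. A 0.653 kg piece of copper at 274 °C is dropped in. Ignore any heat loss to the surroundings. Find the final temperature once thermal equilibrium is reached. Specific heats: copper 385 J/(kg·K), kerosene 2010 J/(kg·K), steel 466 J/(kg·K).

T_f ≈ 21.4 °C

Setting the total heat transfer to zero:
0.653·385·(T − 274) + 0.838·2010·(T − (-14.1)) + 0.223·466·(T − (-14.1)) = 0
251.41(T − 274) + 1684.4(T − (-14.1)) + 103.92(T − (-14.1)) = 0
(251.41 + 1684.4 + 103.92) T = 251.41·274 + 1684.4·(-14.1) + 103.92·(-14.1)
T = 43670/2039.7 ≈ 21.41 °C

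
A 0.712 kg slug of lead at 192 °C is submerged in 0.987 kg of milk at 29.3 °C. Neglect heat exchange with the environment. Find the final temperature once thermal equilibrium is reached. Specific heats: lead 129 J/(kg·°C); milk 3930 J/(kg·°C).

T_f ≈ 33.1 °C

|Q_lead| = |Q_milk|:
0.712·129·(192 − T) = 0.987·3930·(T − 29.3)
91.85(192 − T) = 3878.9(T − 29.3)
3970.8 T = 131287  ⇒  T ≈ 33.06 °C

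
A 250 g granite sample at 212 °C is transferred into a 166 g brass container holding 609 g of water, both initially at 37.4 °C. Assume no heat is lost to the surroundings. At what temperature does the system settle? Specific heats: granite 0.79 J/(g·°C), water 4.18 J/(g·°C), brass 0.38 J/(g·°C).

T_f ≈ 49.7 °C

Taking heat into each body as positive, Σ m c ΔT = 0:
250*0.79*(T − 212) + 609*4.18*(T − 37.4) + 166*0.38*(T − 37.4) = 0
197.5(T − 212) + 2545.6(T − 37.4) + 63.08(T − 37.4) = 0
(197.5 + 2545.6 + 63.08) T = 197.5*212 + 2545.6*37.4 + 63.08*37.4
T ≈ 49.69 °C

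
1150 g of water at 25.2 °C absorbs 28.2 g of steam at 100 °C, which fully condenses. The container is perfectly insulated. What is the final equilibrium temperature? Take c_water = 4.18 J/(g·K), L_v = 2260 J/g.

Energy conservation, ΣQ = 0:
condense steam: −28.2·2260 = −63732; condensate cools 100→T: 28.2·4.18·(T − 100) = 117.88(T − 100); water warms: 1150·4.18·(T − 25.2) = 4807(T − 25.2)
4924.9 T = 63732 + 11788 + 121136 = 196656
T ≈ 39.93 °C, under the boiling point, so the assumption holds.

T_f ≈ 39.9 °C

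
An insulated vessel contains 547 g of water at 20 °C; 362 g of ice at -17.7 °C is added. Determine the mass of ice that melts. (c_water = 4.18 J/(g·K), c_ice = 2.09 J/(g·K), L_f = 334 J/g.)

m_melted ≈ 96.8 g

Heat available from the water dropping to 0 °C: 547×4.18×20 = 45729 J.
Of that, 362×2.09×17.7 = 13391 J goes to bring the ice to 0 °C, leaving 32338 J.
To melt every bit of ice: 362×334 = 120908 J.
Since 32338 < 120908 J, not all the ice melts; equilibrium is at 0 °C.
m_melt = 32338 / L_f = 96.82 g.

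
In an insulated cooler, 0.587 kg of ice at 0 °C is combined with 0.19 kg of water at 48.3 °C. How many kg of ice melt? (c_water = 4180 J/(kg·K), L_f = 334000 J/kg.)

m_melted ≈ 0.115 kg

Cooling the water to 0 °C releases 0.19·4180·48.3 = 38360 J.
Fully melting the ice requires m_ice L_f = 0.587·334000 = 196058 J.
Since 38360 < 196058 J, not all the ice melts; equilibrium is at 0 °C.
Mass melted = 38360/334000 ≈ 0.1148 kg.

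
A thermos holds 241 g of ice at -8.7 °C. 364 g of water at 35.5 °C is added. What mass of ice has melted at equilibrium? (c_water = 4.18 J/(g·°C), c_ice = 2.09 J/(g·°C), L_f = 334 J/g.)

m_melted ≈ 149 g

Heat available from the water dropping to 0 °C: 364×4.18×35.5 = 54014 J.
Of that, 241×2.09×8.7 = 4382.1 J goes to bring the ice to 0 °C, leaving 49632 J.
To melt every bit of ice: 241×334 = 80494 J.
49632 J < 80494 J, so only part of the ice melts and the system sits at 0 °C.
m_melted×334 = 49632  ⇒  m_melted ≈ 148.6 g.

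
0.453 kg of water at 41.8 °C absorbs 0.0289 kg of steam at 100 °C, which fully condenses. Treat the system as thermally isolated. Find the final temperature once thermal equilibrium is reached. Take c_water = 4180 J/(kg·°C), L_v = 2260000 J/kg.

Energy conservation, ΣQ = 0:
latent heat released on condensation: 0.0289×2260000 = 65314; condensed water 100 °C→T: 120.8(T − 100); original water: 1893.5(T − 41.8)
2014.3 T = 65314 + 12080 + 79150 = 156544
T ≈ 77.71 °C — below 100 °C, confirming all the steam condensed.

T_f ≈ 77.7 °C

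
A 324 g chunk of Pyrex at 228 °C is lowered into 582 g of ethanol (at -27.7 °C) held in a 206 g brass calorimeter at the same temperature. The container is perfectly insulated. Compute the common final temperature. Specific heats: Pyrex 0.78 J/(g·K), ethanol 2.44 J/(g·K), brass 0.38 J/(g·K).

T_f = Σ m_i c_i T_i / Σ m_i c_i:
T_f = (252.72*228 + 1420.1*(-27.7) + 78.28*(-27.7)) / (252.72 + 1420.1 + 78.28)
    = 16116 / 1751.1 ≈ 9.20 °C

T_f ≈ 9.2 °C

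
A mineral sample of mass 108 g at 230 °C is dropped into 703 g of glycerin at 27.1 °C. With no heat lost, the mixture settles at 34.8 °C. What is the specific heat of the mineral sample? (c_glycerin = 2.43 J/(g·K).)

c ≈ 0.624 J/(g·K)

m_s c (T_s − T_f) = m_glycerin c_glycerin (T_f − T_0):
108×c×(230 − 34.8) = 703×2.43×(34.8 − 27.1)
21082 c = 13154  ⇒  c ≈ 0.6239 J/(g·K)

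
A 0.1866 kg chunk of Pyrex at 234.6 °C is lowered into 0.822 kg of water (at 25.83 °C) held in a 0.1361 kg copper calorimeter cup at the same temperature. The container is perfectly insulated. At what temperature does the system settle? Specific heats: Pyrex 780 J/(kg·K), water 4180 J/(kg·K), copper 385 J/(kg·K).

Setting the total heat transfer to zero:
0.1866*780*(T − 234.6) + 0.822*4180*(T − 25.83) + 0.1361*385*(T − 25.83) = 0
(145.55 + 3436 + 52.4) T = 145.55*234.6 + 3436*25.83 + 52.4*25.83
T = 124250/3633.9 ≈ 34.19 °C

T_f ≈ 34.2 °C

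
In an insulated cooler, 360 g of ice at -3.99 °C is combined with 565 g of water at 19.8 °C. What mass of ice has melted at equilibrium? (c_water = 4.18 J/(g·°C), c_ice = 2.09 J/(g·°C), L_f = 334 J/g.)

m_melted ≈ 131 g

Water can give up m c ΔT = 565×4.18×19.8 = 46762 J before reaching 0 °C.
Warming the ice to 0 °C takes 360×2.09×3.99 = 3002.1 J, leaving 43760 J for melting.
To melt every bit of ice: 360×334 = 120240 J.
Since 43760 < 120240 J, not all the ice melts; equilibrium is at 0 °C.
Mass melted = 43760/334 ≈ 131 g.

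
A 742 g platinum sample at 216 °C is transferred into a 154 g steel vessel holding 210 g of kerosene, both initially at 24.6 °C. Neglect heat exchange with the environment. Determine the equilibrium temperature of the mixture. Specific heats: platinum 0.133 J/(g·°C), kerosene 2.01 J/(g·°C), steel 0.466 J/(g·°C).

T_f ≈ 56.5 °C

Heat gained plus heat lost sum to zero:
742*0.133*(T − 216) + 210*2.01*(T − 24.6) + 154*0.466*(T − 24.6) = 0
98.69(T − 216) + 422.1(T − 24.6) + 71.76(T − 24.6) = 0
(98.69 + 422.1 + 71.76) T = 98.69*216 + 422.1*24.6 + 71.76*24.6
T = 33465 / 592.55 = 56.5 °C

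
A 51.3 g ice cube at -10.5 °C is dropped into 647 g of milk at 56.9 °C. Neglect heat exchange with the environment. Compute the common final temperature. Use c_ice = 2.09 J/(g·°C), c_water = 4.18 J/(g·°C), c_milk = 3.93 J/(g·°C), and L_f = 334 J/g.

Heat gained plus heat lost sum to zero:
ice -10.5→0 °C: 51.3·2.09·10.5 = 1125.8; latent heat to melt: 51.3·334 = 17134; meltwater 0→T: 51.3·4.18·T = 214.43 T; milk: 2542.7(T − 56.9)
2757.1 T = 144680 − 18260 = 126420
T ≈ 45.85 °C (positive, so assuming full melt was valid).

T_f ≈ 45.9 °C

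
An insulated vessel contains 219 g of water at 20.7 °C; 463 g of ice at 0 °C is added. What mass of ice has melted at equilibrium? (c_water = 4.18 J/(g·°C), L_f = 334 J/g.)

m_melted ≈ 56.7 g

Cooling the water to 0 °C releases 219×4.18×20.7 = 18949 J.
Fully melting the ice requires m_ice L_f = 463×334 = 154642 J.
18949 J < 154642 J, so only part of the ice melts and the system sits at 0 °C.
m_melt = 18949 / L_f = 56.73 g.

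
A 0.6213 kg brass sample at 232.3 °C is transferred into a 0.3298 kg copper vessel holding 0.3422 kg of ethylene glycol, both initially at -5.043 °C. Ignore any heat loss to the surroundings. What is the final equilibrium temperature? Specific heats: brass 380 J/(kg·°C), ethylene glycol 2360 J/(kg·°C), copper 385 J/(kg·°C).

T_f ≈ 42.8 °C

Let T be the final temperature. ΣQ_i = 0:
0.6213*380*(T − 232.3) + 0.3422*2360*(T − (-5.043)) + 0.3298*385*(T − (-5.043)) = 0
1170.7 T = 50132
T ≈ 42.82 °C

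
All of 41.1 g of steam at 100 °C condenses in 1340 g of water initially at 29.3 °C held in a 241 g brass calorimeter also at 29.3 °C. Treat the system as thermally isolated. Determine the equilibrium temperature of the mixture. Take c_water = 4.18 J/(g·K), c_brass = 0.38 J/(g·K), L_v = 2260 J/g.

T_f ≈ 47.2 °C

Conservation of energy gives ΣQ = 0:
latent heat released on condensation: 41.1×2260 = 92886; condensate cools 100→T: 41.1×4.18×(T − 100) = 171.8(T − 100); water warms: 1340×4.18×(T − 29.3) = 5601.2(T − 29.3); cup: 91.58(T − 29.3)
5864.6 T = 92886 + 17180 + 166798 = 276864
T ≈ 47.21 °C — below 100 °C, confirming all the steam condensed.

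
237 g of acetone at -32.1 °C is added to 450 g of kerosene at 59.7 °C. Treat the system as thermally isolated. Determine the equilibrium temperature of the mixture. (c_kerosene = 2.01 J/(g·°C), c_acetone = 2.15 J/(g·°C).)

T_f ≈ 26.6 °C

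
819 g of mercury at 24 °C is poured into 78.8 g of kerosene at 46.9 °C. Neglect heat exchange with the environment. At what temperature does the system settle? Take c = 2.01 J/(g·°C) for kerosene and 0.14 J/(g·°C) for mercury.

T_f = Σ m_i c_i T_i / Σ m_i c_i:
T_f = (158.39×46.9 + 114.66×24) / (158.39 + 114.66)
    = 10180 / 273.05 ≈ 37.28 °C

T_f ≈ 37.3 °C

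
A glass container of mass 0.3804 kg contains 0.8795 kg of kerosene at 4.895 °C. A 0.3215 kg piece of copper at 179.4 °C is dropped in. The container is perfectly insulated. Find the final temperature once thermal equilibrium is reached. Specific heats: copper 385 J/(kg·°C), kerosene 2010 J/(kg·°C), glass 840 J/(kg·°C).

T_f ≈ 14.7 °C

Setting the total heat transfer to zero:
0.3215×385×(T − 179.4) + 0.8795×2010×(T − 4.895) + 0.3804×840×(T − 4.895) = 0
123.78(T − 179.4) + 1767.8(T − 4.895) + 319.54(T − 4.895) = 0
(123.78 + 1767.8 + 319.54) T = 123.78×179.4 + 1767.8×4.895 + 319.54×4.895
T = 32423/2211.1 ≈ 14.66 °C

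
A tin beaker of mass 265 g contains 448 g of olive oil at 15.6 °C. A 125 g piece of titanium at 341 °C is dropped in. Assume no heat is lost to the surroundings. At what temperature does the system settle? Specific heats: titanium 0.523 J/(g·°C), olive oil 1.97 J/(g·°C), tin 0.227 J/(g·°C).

T_f ≈ 36.7 °C

Heat gained plus heat lost sum to zero:
125*0.523*(T − 341) + 448*1.97*(T − 15.6) + 265*0.227*(T − 15.6) = 0
65.38(T − 341) + 882.56(T − 15.6) + 60.16(T − 15.6) = 0
(65.38 + 882.56 + 60.16) T = 65.38*341 + 882.56*15.6 + 60.16*15.6
T ≈ 36.70 °C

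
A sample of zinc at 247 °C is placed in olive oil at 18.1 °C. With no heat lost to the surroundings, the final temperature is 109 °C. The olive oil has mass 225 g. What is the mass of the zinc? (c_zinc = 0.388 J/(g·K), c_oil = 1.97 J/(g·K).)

m ≈ 752 g

Heat lost by the zinc = heat gained by the oil:
m·0.388·(247 − 109) = 225·1.97·(109 − 18.1)
53.54 m = 40291  ⇒  m ≈ 752.5 g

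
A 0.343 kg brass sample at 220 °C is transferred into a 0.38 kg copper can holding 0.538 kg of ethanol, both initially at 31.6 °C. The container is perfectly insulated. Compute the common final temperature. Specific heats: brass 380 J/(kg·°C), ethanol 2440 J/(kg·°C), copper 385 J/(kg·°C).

T_f ≈ 47.1 °C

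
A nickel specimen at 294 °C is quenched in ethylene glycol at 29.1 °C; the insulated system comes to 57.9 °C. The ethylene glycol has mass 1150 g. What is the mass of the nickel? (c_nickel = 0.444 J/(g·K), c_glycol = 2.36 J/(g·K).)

m ≈ 746 g

Heat lost by the nickel = heat gained by the glycol:
m×0.444×(294 − 57.9) = 1150×2.36×(57.9 − 29.1)
104.83 m = 78163  ⇒  m ≈ 745.6 g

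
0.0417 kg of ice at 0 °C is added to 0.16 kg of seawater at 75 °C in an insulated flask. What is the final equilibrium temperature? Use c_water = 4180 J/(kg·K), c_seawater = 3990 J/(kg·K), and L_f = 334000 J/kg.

T_f ≈ 41.8 °C

Conservation of energy gives ΣQ = 0:
melt ice: 0.0417×334000 = 13928; warm the meltwater: 174.31 T; seawater cools: 0.16×3990×(T − 75) = 638.4(T − 75)
812.71 T = 47880 − 13928 = 33952
T ≈ 41.78 °C (positive, so assuming full melt was valid).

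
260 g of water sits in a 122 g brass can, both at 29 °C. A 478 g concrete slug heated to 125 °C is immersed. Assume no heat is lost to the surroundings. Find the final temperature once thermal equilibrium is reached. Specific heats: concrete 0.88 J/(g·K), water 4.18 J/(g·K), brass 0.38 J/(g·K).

With ΣQ=0 the equilibrium temperature is the m·c-weighted mean:
T_f = (420.64*125 + 1086.8*29 + 46.36*29) / (420.64 + 1086.8 + 46.36)
    = 85442 / 1553.8 ≈ 54.99 °C

T_f ≈ 55.0 °C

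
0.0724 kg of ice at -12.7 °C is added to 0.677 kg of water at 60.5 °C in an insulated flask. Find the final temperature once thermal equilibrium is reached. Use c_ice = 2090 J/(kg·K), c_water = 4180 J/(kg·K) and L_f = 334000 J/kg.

T_f ≈ 46.3 °C

Heat gained plus heat lost sum to zero:
warm ice to 0 °C: 0.0724×2090×(0 − (-12.7)) = 1921.7; fusion: m_ice L_f = 0.0724×334000 = 24182; meltwater 0→T: 0.0724×4180×T = 302.63 T; water: 2829.9(T − 60.5)
3132.5 T = 171207 − 26103 = 145103
T ≈ 46.32 °C. Since T > 0 °C, the all-ice-melts assumption holds.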